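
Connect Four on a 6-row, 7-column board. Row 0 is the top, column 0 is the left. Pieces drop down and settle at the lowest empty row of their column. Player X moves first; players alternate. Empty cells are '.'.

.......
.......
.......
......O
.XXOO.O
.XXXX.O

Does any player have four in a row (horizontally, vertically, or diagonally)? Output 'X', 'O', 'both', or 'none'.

X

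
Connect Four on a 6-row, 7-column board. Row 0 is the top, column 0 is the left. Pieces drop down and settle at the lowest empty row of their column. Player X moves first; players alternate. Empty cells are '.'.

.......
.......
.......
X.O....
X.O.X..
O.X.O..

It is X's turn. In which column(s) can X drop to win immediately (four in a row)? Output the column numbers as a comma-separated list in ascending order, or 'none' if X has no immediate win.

Answer: none

Derivation:
col 0: drop X → no win
col 1: drop X → no win
col 2: drop X → no win
col 3: drop X → no win
col 4: drop X → no win
col 5: drop X → no win
col 6: drop X → no win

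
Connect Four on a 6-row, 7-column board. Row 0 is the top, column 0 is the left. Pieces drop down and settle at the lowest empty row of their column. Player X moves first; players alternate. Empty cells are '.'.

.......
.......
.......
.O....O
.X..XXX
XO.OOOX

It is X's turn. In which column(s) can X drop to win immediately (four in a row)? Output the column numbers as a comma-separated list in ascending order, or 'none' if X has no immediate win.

col 0: drop X → no win
col 1: drop X → no win
col 2: drop X → no win
col 3: drop X → WIN!
col 4: drop X → no win
col 5: drop X → no win
col 6: drop X → no win

Answer: 3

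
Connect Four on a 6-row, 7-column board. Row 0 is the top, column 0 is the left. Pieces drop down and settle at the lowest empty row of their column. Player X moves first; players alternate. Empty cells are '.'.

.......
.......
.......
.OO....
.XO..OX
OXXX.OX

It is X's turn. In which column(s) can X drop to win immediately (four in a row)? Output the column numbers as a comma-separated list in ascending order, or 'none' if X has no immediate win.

col 0: drop X → no win
col 1: drop X → no win
col 2: drop X → no win
col 3: drop X → no win
col 4: drop X → WIN!
col 5: drop X → no win
col 6: drop X → no win

Answer: 4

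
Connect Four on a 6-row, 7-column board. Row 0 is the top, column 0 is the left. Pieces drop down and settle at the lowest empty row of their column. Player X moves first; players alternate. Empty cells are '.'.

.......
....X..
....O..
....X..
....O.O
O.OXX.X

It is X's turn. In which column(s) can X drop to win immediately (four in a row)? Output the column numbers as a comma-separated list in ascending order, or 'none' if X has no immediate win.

Answer: 5

Derivation:
col 0: drop X → no win
col 1: drop X → no win
col 2: drop X → no win
col 3: drop X → no win
col 4: drop X → no win
col 5: drop X → WIN!
col 6: drop X → no win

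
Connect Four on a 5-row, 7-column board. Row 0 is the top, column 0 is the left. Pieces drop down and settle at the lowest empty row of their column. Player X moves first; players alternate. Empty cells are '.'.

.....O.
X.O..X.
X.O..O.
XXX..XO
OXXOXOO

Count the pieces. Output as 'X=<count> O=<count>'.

X=10 O=9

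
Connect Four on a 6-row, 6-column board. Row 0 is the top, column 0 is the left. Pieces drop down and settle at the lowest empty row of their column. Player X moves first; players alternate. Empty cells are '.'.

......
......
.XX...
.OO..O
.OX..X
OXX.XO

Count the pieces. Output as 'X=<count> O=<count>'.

X=7 O=6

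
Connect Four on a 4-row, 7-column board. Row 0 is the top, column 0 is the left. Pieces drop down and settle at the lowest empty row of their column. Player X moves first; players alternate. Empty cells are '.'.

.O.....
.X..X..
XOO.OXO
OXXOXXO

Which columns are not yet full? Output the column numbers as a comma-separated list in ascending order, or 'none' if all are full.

col 0: top cell = '.' → open
col 1: top cell = 'O' → FULL
col 2: top cell = '.' → open
col 3: top cell = '.' → open
col 4: top cell = '.' → open
col 5: top cell = '.' → open
col 6: top cell = '.' → open

Answer: 0,2,3,4,5,6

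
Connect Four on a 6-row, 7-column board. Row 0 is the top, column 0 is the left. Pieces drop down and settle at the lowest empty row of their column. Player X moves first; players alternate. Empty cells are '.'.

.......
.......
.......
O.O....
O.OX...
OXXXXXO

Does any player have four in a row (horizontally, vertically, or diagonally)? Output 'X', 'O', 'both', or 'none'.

X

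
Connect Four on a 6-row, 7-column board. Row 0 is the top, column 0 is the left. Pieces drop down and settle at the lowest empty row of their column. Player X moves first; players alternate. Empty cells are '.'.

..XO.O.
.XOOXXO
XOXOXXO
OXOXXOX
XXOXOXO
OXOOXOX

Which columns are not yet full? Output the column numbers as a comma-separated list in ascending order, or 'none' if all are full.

Answer: 0,1,4,6

Derivation:
col 0: top cell = '.' → open
col 1: top cell = '.' → open
col 2: top cell = 'X' → FULL
col 3: top cell = 'O' → FULL
col 4: top cell = '.' → open
col 5: top cell = 'O' → FULL
col 6: top cell = '.' → open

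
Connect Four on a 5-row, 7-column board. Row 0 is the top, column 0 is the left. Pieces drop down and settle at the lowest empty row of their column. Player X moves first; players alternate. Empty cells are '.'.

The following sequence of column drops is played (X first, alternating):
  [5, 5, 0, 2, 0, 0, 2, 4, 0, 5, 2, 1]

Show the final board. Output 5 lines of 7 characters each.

Answer: .......
X......
O.X..O.
X.X..O.
XOO.OX.

Derivation:
Move 1: X drops in col 5, lands at row 4
Move 2: O drops in col 5, lands at row 3
Move 3: X drops in col 0, lands at row 4
Move 4: O drops in col 2, lands at row 4
Move 5: X drops in col 0, lands at row 3
Move 6: O drops in col 0, lands at row 2
Move 7: X drops in col 2, lands at row 3
Move 8: O drops in col 4, lands at row 4
Move 9: X drops in col 0, lands at row 1
Move 10: O drops in col 5, lands at row 2
Move 11: X drops in col 2, lands at row 2
Move 12: O drops in col 1, lands at row 4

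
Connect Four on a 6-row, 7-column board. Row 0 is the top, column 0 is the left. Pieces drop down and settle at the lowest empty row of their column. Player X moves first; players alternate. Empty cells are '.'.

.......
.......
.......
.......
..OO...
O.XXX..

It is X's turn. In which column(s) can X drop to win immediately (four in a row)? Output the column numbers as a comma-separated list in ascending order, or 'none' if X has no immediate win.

col 0: drop X → no win
col 1: drop X → WIN!
col 2: drop X → no win
col 3: drop X → no win
col 4: drop X → no win
col 5: drop X → WIN!
col 6: drop X → no win

Answer: 1,5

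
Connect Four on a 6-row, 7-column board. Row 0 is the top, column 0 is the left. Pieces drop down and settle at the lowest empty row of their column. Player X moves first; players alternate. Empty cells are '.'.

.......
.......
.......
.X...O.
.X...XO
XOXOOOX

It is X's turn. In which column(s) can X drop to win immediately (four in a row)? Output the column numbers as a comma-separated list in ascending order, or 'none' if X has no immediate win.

Answer: none

Derivation:
col 0: drop X → no win
col 1: drop X → no win
col 2: drop X → no win
col 3: drop X → no win
col 4: drop X → no win
col 5: drop X → no win
col 6: drop X → no win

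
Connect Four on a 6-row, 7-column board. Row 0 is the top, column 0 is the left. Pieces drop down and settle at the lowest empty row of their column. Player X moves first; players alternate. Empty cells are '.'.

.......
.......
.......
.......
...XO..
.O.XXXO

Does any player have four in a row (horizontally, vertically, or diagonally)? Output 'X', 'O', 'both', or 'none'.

none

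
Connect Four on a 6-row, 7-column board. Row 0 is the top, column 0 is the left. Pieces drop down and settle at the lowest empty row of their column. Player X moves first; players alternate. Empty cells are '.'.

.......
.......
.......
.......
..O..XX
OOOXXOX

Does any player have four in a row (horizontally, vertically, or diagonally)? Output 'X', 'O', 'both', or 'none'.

none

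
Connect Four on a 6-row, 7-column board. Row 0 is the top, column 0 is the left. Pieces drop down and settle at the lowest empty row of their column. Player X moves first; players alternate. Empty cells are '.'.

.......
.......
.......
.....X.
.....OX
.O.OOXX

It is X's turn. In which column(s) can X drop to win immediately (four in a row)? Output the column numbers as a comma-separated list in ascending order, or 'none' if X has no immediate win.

col 0: drop X → no win
col 1: drop X → no win
col 2: drop X → no win
col 3: drop X → no win
col 4: drop X → no win
col 5: drop X → no win
col 6: drop X → no win

Answer: none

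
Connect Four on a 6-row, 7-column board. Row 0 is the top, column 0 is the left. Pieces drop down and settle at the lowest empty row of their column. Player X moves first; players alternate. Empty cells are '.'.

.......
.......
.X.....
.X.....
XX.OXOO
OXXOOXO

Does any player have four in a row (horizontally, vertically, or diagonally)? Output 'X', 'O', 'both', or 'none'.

X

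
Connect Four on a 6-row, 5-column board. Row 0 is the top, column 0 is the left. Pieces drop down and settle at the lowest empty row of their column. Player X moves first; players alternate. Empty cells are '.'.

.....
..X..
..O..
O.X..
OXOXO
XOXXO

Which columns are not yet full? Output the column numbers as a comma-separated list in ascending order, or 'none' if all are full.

col 0: top cell = '.' → open
col 1: top cell = '.' → open
col 2: top cell = '.' → open
col 3: top cell = '.' → open
col 4: top cell = '.' → open

Answer: 0,1,2,3,4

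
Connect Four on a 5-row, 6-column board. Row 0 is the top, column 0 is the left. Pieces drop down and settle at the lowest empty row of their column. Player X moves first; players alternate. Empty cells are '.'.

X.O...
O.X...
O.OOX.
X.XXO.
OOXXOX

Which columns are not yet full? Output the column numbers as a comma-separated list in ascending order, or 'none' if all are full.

Answer: 1,3,4,5

Derivation:
col 0: top cell = 'X' → FULL
col 1: top cell = '.' → open
col 2: top cell = 'O' → FULL
col 3: top cell = '.' → open
col 4: top cell = '.' → open
col 5: top cell = '.' → open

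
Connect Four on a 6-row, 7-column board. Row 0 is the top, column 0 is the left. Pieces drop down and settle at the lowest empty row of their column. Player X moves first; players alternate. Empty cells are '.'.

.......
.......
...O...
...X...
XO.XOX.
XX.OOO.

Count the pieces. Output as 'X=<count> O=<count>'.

X=6 O=6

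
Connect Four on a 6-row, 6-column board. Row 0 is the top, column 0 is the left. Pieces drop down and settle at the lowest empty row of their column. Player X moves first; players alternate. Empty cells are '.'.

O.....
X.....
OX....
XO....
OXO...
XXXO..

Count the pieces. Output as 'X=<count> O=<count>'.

X=7 O=6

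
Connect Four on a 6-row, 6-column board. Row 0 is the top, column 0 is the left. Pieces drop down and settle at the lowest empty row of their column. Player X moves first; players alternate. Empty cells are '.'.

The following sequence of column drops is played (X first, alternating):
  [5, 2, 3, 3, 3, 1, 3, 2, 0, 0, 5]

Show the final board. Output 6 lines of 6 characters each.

Move 1: X drops in col 5, lands at row 5
Move 2: O drops in col 2, lands at row 5
Move 3: X drops in col 3, lands at row 5
Move 4: O drops in col 3, lands at row 4
Move 5: X drops in col 3, lands at row 3
Move 6: O drops in col 1, lands at row 5
Move 7: X drops in col 3, lands at row 2
Move 8: O drops in col 2, lands at row 4
Move 9: X drops in col 0, lands at row 5
Move 10: O drops in col 0, lands at row 4
Move 11: X drops in col 5, lands at row 4

Answer: ......
......
...X..
...X..
O.OO.X
XOOX.X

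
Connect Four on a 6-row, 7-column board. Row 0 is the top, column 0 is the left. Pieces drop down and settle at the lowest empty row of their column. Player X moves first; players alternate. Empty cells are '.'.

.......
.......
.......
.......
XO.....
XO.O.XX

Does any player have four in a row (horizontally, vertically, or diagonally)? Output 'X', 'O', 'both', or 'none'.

none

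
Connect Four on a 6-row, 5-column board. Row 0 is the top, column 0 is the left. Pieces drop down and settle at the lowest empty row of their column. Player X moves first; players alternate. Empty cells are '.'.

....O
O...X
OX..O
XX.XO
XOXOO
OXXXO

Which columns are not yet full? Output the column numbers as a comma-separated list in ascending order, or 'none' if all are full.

col 0: top cell = '.' → open
col 1: top cell = '.' → open
col 2: top cell = '.' → open
col 3: top cell = '.' → open
col 4: top cell = 'O' → FULL

Answer: 0,1,2,3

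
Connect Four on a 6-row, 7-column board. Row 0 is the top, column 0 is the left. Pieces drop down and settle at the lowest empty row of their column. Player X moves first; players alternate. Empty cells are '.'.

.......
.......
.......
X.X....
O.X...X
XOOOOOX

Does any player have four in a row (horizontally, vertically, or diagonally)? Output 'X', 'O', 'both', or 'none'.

O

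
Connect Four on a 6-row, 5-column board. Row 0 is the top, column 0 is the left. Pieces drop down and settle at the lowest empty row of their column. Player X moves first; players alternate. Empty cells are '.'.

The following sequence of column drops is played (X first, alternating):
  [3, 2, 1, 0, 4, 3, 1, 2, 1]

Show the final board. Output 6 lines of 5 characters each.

Answer: .....
.....
.....
.X...
.XOO.
OXOXX

Derivation:
Move 1: X drops in col 3, lands at row 5
Move 2: O drops in col 2, lands at row 5
Move 3: X drops in col 1, lands at row 5
Move 4: O drops in col 0, lands at row 5
Move 5: X drops in col 4, lands at row 5
Move 6: O drops in col 3, lands at row 4
Move 7: X drops in col 1, lands at row 4
Move 8: O drops in col 2, lands at row 4
Move 9: X drops in col 1, lands at row 3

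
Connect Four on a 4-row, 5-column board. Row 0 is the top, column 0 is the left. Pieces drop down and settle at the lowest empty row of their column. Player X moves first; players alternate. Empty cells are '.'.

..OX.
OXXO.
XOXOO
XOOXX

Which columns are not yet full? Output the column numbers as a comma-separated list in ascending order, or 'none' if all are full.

Answer: 0,1,4

Derivation:
col 0: top cell = '.' → open
col 1: top cell = '.' → open
col 2: top cell = 'O' → FULL
col 3: top cell = 'X' → FULL
col 4: top cell = '.' → open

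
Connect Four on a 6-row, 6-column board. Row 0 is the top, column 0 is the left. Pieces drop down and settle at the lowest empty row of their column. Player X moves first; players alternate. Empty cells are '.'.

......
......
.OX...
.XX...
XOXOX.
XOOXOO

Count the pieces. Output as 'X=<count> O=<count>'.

X=8 O=7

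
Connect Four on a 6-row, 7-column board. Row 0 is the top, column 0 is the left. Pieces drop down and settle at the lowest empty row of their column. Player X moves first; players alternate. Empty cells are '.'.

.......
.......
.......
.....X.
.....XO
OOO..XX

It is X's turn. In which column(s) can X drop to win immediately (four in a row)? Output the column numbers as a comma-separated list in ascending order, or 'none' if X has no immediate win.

col 0: drop X → no win
col 1: drop X → no win
col 2: drop X → no win
col 3: drop X → no win
col 4: drop X → no win
col 5: drop X → WIN!
col 6: drop X → no win

Answer: 5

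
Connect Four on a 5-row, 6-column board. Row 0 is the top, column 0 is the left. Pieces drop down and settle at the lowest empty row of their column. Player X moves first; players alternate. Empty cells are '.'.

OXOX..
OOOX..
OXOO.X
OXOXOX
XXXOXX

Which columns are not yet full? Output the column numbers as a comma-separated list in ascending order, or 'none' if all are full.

col 0: top cell = 'O' → FULL
col 1: top cell = 'X' → FULL
col 2: top cell = 'O' → FULL
col 3: top cell = 'X' → FULL
col 4: top cell = '.' → open
col 5: top cell = '.' → open

Answer: 4,5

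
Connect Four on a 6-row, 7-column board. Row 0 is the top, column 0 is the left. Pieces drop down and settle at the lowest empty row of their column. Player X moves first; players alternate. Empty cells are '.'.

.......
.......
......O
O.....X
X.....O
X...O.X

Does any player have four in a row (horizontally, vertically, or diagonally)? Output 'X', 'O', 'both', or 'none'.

none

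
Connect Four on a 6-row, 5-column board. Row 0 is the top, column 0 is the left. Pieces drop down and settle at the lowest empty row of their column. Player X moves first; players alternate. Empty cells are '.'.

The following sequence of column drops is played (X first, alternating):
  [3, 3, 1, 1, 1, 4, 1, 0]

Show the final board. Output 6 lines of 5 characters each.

Move 1: X drops in col 3, lands at row 5
Move 2: O drops in col 3, lands at row 4
Move 3: X drops in col 1, lands at row 5
Move 4: O drops in col 1, lands at row 4
Move 5: X drops in col 1, lands at row 3
Move 6: O drops in col 4, lands at row 5
Move 7: X drops in col 1, lands at row 2
Move 8: O drops in col 0, lands at row 5

Answer: .....
.....
.X...
.X...
.O.O.
OX.XO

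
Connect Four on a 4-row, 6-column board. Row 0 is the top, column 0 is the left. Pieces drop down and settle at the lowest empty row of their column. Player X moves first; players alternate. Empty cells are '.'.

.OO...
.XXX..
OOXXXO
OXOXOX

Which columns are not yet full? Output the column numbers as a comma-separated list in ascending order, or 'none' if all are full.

col 0: top cell = '.' → open
col 1: top cell = 'O' → FULL
col 2: top cell = 'O' → FULL
col 3: top cell = '.' → open
col 4: top cell = '.' → open
col 5: top cell = '.' → open

Answer: 0,3,4,5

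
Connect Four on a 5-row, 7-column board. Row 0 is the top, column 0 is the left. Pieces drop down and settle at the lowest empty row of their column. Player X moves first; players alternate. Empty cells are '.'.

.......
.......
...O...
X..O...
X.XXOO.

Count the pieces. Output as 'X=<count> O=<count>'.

X=4 O=4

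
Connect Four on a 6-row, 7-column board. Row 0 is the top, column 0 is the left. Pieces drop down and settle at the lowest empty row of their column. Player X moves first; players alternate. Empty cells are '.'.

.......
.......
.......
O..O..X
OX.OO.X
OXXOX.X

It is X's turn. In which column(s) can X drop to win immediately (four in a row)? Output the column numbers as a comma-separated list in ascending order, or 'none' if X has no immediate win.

Answer: 6

Derivation:
col 0: drop X → no win
col 1: drop X → no win
col 2: drop X → no win
col 3: drop X → no win
col 4: drop X → no win
col 5: drop X → no win
col 6: drop X → WIN!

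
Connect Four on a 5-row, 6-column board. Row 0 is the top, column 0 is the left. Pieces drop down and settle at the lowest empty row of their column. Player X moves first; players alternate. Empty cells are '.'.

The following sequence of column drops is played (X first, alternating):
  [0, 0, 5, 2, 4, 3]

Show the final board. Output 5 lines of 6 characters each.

Move 1: X drops in col 0, lands at row 4
Move 2: O drops in col 0, lands at row 3
Move 3: X drops in col 5, lands at row 4
Move 4: O drops in col 2, lands at row 4
Move 5: X drops in col 4, lands at row 4
Move 6: O drops in col 3, lands at row 4

Answer: ......
......
......
O.....
X.OOXX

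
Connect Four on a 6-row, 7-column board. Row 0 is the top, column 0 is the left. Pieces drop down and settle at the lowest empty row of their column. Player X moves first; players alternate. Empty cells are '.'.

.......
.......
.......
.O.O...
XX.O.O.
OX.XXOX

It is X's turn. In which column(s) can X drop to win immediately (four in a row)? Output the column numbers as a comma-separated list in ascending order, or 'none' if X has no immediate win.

Answer: 2

Derivation:
col 0: drop X → no win
col 1: drop X → no win
col 2: drop X → WIN!
col 3: drop X → no win
col 4: drop X → no win
col 5: drop X → no win
col 6: drop X → no win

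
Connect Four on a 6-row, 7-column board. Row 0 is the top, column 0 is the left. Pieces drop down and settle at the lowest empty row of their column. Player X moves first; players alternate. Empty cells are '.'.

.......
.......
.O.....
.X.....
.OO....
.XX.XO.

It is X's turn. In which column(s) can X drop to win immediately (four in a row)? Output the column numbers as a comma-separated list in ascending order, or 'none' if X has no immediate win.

col 0: drop X → no win
col 1: drop X → no win
col 2: drop X → no win
col 3: drop X → WIN!
col 4: drop X → no win
col 5: drop X → no win
col 6: drop X → no win

Answer: 3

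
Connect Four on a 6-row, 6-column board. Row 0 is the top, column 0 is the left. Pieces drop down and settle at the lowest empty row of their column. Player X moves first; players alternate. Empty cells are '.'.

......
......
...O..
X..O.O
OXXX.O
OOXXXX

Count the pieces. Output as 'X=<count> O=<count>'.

X=8 O=7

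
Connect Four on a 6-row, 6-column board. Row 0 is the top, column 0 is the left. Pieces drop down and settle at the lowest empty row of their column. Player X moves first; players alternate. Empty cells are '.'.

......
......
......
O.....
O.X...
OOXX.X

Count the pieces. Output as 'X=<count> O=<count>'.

X=4 O=4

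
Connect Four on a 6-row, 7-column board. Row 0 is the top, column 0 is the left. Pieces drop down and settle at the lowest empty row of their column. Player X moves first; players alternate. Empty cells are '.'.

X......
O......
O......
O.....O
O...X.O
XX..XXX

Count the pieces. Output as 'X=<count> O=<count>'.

X=7 O=6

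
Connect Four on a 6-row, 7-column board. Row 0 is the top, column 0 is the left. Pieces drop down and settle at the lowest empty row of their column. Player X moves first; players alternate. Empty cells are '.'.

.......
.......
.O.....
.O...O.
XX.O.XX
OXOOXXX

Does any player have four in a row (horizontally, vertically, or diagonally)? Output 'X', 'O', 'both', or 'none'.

none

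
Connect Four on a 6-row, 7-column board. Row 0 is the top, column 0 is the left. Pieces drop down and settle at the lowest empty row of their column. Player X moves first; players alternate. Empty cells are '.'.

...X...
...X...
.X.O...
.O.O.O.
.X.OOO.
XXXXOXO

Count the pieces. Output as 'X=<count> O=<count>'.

X=9 O=9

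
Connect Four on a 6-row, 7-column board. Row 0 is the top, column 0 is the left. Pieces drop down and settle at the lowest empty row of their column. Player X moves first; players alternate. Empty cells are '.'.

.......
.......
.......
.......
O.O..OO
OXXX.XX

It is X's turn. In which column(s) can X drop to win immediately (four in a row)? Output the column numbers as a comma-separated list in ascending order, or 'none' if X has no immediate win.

Answer: 4

Derivation:
col 0: drop X → no win
col 1: drop X → no win
col 2: drop X → no win
col 3: drop X → no win
col 4: drop X → WIN!
col 5: drop X → no win
col 6: drop X → no win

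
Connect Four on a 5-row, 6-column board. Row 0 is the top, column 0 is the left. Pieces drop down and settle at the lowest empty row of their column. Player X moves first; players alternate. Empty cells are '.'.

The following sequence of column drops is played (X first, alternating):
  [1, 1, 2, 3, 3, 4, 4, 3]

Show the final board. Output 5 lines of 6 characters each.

Move 1: X drops in col 1, lands at row 4
Move 2: O drops in col 1, lands at row 3
Move 3: X drops in col 2, lands at row 4
Move 4: O drops in col 3, lands at row 4
Move 5: X drops in col 3, lands at row 3
Move 6: O drops in col 4, lands at row 4
Move 7: X drops in col 4, lands at row 3
Move 8: O drops in col 3, lands at row 2

Answer: ......
......
...O..
.O.XX.
.XXOO.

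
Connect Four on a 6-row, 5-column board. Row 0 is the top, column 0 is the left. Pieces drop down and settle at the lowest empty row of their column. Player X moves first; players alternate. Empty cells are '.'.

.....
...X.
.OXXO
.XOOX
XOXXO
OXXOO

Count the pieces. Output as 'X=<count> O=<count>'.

X=10 O=9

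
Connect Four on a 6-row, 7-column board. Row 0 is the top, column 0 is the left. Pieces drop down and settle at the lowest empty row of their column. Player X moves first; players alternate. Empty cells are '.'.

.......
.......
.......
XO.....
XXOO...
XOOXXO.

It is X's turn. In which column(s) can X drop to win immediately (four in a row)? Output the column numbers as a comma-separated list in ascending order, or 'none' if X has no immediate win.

Answer: 0

Derivation:
col 0: drop X → WIN!
col 1: drop X → no win
col 2: drop X → no win
col 3: drop X → no win
col 4: drop X → no win
col 5: drop X → no win
col 6: drop X → no win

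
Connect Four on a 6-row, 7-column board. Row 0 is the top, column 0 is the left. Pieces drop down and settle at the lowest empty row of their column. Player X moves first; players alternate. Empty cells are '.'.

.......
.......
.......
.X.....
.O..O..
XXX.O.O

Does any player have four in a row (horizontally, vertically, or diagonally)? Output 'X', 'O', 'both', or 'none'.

none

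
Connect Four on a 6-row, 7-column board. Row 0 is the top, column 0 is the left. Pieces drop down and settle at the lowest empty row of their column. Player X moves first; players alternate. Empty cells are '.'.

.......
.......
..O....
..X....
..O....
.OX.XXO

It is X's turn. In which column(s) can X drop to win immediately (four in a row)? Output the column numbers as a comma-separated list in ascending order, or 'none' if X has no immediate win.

Answer: 3

Derivation:
col 0: drop X → no win
col 1: drop X → no win
col 2: drop X → no win
col 3: drop X → WIN!
col 4: drop X → no win
col 5: drop X → no win
col 6: drop X → no win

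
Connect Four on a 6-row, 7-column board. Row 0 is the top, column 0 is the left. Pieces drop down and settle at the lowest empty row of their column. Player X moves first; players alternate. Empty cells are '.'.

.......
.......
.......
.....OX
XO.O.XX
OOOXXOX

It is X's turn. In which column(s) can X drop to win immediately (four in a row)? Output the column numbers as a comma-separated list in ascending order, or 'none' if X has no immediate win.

Answer: 6

Derivation:
col 0: drop X → no win
col 1: drop X → no win
col 2: drop X → no win
col 3: drop X → no win
col 4: drop X → no win
col 5: drop X → no win
col 6: drop X → WIN!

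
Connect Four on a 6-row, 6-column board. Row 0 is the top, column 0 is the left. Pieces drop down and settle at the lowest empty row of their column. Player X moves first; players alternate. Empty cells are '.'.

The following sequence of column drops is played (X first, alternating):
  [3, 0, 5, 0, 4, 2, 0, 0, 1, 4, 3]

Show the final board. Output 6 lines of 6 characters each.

Answer: ......
......
O.....
X.....
O..XO.
OXOXXX

Derivation:
Move 1: X drops in col 3, lands at row 5
Move 2: O drops in col 0, lands at row 5
Move 3: X drops in col 5, lands at row 5
Move 4: O drops in col 0, lands at row 4
Move 5: X drops in col 4, lands at row 5
Move 6: O drops in col 2, lands at row 5
Move 7: X drops in col 0, lands at row 3
Move 8: O drops in col 0, lands at row 2
Move 9: X drops in col 1, lands at row 5
Move 10: O drops in col 4, lands at row 4
Move 11: X drops in col 3, lands at row 4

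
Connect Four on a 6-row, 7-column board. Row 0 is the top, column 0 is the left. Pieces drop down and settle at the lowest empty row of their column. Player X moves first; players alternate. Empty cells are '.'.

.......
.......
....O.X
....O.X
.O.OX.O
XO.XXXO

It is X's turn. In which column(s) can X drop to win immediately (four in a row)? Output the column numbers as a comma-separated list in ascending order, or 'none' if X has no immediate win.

col 0: drop X → no win
col 1: drop X → no win
col 2: drop X → WIN!
col 3: drop X → no win
col 4: drop X → no win
col 5: drop X → no win
col 6: drop X → no win

Answer: 2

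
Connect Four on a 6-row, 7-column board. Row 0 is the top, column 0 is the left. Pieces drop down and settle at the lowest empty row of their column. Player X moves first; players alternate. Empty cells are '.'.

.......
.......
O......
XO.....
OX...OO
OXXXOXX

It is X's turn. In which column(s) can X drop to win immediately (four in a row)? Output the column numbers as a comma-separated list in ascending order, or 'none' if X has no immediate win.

Answer: none

Derivation:
col 0: drop X → no win
col 1: drop X → no win
col 2: drop X → no win
col 3: drop X → no win
col 4: drop X → no win
col 5: drop X → no win
col 6: drop X → no win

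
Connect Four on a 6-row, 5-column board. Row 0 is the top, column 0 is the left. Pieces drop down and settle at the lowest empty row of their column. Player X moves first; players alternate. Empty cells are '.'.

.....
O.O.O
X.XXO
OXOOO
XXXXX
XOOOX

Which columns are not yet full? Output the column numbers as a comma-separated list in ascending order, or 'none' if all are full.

Answer: 0,1,2,3,4

Derivation:
col 0: top cell = '.' → open
col 1: top cell = '.' → open
col 2: top cell = '.' → open
col 3: top cell = '.' → open
col 4: top cell = '.' → open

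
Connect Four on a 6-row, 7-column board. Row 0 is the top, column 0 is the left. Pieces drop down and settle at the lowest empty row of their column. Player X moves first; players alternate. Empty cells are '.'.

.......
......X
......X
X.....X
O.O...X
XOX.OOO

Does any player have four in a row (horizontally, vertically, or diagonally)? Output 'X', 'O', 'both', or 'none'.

X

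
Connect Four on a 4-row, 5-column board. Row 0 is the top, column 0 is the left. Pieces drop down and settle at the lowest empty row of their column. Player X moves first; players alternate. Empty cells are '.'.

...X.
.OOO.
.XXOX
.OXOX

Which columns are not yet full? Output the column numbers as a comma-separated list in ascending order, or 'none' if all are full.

col 0: top cell = '.' → open
col 1: top cell = '.' → open
col 2: top cell = '.' → open
col 3: top cell = 'X' → FULL
col 4: top cell = '.' → open

Answer: 0,1,2,4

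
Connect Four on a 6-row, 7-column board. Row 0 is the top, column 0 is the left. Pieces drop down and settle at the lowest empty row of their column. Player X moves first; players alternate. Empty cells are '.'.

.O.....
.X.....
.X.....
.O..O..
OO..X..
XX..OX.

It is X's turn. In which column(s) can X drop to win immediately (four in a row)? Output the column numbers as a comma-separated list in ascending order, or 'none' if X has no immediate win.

col 0: drop X → no win
col 2: drop X → no win
col 3: drop X → no win
col 4: drop X → no win
col 5: drop X → no win
col 6: drop X → no win

Answer: none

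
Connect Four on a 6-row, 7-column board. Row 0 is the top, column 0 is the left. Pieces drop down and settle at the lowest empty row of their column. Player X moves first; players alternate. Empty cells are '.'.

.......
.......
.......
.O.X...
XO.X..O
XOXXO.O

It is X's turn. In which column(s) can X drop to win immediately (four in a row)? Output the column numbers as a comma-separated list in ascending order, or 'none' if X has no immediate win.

Answer: 3

Derivation:
col 0: drop X → no win
col 1: drop X → no win
col 2: drop X → no win
col 3: drop X → WIN!
col 4: drop X → no win
col 5: drop X → no win
col 6: drop X → no win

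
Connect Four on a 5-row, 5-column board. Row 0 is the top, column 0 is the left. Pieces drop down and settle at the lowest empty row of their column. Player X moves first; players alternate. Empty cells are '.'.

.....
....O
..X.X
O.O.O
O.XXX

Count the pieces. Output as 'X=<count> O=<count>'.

X=5 O=5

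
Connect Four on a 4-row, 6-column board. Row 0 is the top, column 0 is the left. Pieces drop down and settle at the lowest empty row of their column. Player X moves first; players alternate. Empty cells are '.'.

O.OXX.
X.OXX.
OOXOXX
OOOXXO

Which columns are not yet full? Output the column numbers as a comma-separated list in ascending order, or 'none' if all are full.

col 0: top cell = 'O' → FULL
col 1: top cell = '.' → open
col 2: top cell = 'O' → FULL
col 3: top cell = 'X' → FULL
col 4: top cell = 'X' → FULL
col 5: top cell = '.' → open

Answer: 1,5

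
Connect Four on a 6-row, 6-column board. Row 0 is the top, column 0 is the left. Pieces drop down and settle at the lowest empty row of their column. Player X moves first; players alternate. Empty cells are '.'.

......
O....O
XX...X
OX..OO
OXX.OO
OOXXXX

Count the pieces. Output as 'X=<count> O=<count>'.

X=10 O=10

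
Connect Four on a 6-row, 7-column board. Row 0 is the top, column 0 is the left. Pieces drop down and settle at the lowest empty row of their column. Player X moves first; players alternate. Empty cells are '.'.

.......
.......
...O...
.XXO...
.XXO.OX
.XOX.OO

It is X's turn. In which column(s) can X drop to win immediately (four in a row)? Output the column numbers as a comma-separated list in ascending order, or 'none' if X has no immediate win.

Answer: 1

Derivation:
col 0: drop X → no win
col 1: drop X → WIN!
col 2: drop X → no win
col 3: drop X → no win
col 4: drop X → no win
col 5: drop X → no win
col 6: drop X → no win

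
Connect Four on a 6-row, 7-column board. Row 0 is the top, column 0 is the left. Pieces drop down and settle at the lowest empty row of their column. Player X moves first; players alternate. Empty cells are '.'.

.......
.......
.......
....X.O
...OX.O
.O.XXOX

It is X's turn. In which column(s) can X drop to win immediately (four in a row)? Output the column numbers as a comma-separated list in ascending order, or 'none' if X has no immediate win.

Answer: 4

Derivation:
col 0: drop X → no win
col 1: drop X → no win
col 2: drop X → no win
col 3: drop X → no win
col 4: drop X → WIN!
col 5: drop X → no win
col 6: drop X → no win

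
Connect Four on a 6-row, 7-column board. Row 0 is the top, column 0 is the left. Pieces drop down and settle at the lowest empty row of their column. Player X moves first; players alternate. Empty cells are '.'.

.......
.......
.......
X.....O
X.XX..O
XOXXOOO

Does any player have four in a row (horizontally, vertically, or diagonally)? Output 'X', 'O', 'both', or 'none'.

none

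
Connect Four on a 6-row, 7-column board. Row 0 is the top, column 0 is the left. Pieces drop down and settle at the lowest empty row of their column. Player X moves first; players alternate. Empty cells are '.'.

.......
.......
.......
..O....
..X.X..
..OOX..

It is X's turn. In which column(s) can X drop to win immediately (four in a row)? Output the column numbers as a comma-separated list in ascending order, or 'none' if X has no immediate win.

Answer: none

Derivation:
col 0: drop X → no win
col 1: drop X → no win
col 2: drop X → no win
col 3: drop X → no win
col 4: drop X → no win
col 5: drop X → no win
col 6: drop X → no win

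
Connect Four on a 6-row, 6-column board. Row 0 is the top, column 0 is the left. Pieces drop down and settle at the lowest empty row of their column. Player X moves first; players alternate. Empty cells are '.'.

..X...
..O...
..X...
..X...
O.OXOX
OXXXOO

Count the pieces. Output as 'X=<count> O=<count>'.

X=8 O=7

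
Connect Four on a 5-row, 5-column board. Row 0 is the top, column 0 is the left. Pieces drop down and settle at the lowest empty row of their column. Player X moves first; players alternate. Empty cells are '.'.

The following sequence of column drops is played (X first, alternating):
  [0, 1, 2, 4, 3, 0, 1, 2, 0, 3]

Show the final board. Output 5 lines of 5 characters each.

Move 1: X drops in col 0, lands at row 4
Move 2: O drops in col 1, lands at row 4
Move 3: X drops in col 2, lands at row 4
Move 4: O drops in col 4, lands at row 4
Move 5: X drops in col 3, lands at row 4
Move 6: O drops in col 0, lands at row 3
Move 7: X drops in col 1, lands at row 3
Move 8: O drops in col 2, lands at row 3
Move 9: X drops in col 0, lands at row 2
Move 10: O drops in col 3, lands at row 3

Answer: .....
.....
X....
OXOO.
XOXXO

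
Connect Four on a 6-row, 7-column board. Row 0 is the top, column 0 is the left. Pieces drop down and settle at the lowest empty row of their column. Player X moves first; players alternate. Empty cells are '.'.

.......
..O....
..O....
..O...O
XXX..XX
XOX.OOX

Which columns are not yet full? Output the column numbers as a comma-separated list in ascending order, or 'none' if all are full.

Answer: 0,1,2,3,4,5,6

Derivation:
col 0: top cell = '.' → open
col 1: top cell = '.' → open
col 2: top cell = '.' → open
col 3: top cell = '.' → open
col 4: top cell = '.' → open
col 5: top cell = '.' → open
col 6: top cell = '.' → open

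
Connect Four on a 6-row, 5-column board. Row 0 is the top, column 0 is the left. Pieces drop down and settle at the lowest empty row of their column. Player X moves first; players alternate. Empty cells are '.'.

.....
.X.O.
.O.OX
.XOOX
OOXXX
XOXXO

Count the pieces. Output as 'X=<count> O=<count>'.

X=10 O=9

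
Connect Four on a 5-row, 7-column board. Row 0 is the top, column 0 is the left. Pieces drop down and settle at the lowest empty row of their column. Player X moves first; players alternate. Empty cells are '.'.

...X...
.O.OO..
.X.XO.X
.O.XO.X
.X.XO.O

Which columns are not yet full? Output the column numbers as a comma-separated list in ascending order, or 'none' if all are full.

col 0: top cell = '.' → open
col 1: top cell = '.' → open
col 2: top cell = '.' → open
col 3: top cell = 'X' → FULL
col 4: top cell = '.' → open
col 5: top cell = '.' → open
col 6: top cell = '.' → open

Answer: 0,1,2,4,5,6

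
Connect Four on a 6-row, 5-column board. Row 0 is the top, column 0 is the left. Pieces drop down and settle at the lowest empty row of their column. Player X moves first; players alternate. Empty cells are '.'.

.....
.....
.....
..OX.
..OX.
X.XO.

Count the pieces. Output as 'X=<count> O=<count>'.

X=4 O=3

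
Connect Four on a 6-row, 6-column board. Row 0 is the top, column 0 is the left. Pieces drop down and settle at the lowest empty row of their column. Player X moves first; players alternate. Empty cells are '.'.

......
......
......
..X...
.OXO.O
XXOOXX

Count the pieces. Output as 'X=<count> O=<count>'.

X=6 O=5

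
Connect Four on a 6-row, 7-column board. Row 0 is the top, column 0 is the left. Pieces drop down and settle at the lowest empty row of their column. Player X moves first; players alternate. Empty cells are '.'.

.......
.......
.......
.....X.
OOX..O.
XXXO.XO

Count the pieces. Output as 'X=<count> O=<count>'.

X=6 O=5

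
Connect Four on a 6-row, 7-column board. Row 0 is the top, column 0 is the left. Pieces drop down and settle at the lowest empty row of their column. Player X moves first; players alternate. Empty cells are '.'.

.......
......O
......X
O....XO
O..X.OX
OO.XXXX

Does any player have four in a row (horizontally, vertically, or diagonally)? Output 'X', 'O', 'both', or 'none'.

X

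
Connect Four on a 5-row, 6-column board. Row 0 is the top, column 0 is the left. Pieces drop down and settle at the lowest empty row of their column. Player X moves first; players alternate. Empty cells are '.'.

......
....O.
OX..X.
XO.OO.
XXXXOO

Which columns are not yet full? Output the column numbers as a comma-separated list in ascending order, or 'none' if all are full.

col 0: top cell = '.' → open
col 1: top cell = '.' → open
col 2: top cell = '.' → open
col 3: top cell = '.' → open
col 4: top cell = '.' → open
col 5: top cell = '.' → open

Answer: 0,1,2,3,4,5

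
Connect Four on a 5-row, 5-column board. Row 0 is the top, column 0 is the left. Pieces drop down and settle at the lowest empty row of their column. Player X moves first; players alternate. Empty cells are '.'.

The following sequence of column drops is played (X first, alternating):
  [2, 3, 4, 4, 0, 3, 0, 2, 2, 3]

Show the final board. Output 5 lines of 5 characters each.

Move 1: X drops in col 2, lands at row 4
Move 2: O drops in col 3, lands at row 4
Move 3: X drops in col 4, lands at row 4
Move 4: O drops in col 4, lands at row 3
Move 5: X drops in col 0, lands at row 4
Move 6: O drops in col 3, lands at row 3
Move 7: X drops in col 0, lands at row 3
Move 8: O drops in col 2, lands at row 3
Move 9: X drops in col 2, lands at row 2
Move 10: O drops in col 3, lands at row 2

Answer: .....
.....
..XO.
X.OOO
X.XOX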